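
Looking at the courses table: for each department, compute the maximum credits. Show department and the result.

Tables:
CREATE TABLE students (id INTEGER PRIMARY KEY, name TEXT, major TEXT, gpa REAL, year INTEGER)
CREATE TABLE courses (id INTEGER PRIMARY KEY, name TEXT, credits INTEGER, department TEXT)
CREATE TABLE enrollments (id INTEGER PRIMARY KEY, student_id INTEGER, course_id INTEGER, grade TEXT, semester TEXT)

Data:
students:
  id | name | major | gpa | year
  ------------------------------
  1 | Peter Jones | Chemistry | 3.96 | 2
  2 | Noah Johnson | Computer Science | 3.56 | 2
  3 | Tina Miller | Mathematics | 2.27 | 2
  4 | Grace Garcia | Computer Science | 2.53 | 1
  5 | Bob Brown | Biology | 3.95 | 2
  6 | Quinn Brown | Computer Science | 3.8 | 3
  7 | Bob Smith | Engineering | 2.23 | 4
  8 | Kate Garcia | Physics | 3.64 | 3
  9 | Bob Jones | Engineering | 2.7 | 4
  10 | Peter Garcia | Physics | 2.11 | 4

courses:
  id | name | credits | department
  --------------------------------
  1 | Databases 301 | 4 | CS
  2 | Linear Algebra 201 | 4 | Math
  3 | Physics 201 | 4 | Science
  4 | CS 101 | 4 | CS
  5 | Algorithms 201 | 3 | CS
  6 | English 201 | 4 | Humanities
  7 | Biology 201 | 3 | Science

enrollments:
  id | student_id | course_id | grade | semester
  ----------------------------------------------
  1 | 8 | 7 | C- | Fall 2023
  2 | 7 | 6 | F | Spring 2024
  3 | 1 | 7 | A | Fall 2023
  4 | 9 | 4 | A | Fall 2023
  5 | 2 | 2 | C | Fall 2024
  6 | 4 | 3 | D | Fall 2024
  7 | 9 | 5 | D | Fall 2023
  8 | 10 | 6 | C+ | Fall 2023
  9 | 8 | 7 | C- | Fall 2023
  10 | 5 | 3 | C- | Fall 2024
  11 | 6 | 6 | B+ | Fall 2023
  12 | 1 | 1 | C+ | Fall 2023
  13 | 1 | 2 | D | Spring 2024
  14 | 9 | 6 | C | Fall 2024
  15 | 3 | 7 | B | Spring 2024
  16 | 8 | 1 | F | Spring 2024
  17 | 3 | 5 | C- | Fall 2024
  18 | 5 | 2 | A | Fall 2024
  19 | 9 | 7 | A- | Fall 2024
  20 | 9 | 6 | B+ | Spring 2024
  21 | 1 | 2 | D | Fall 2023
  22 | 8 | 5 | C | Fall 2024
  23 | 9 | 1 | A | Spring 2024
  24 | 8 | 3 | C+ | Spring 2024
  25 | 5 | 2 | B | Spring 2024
SELECT department, MAX(credits) AS max_credits FROM courses GROUP BY department

Execution result:
department | max_credits
CS | 4
Humanities | 4
Math | 4
Science | 4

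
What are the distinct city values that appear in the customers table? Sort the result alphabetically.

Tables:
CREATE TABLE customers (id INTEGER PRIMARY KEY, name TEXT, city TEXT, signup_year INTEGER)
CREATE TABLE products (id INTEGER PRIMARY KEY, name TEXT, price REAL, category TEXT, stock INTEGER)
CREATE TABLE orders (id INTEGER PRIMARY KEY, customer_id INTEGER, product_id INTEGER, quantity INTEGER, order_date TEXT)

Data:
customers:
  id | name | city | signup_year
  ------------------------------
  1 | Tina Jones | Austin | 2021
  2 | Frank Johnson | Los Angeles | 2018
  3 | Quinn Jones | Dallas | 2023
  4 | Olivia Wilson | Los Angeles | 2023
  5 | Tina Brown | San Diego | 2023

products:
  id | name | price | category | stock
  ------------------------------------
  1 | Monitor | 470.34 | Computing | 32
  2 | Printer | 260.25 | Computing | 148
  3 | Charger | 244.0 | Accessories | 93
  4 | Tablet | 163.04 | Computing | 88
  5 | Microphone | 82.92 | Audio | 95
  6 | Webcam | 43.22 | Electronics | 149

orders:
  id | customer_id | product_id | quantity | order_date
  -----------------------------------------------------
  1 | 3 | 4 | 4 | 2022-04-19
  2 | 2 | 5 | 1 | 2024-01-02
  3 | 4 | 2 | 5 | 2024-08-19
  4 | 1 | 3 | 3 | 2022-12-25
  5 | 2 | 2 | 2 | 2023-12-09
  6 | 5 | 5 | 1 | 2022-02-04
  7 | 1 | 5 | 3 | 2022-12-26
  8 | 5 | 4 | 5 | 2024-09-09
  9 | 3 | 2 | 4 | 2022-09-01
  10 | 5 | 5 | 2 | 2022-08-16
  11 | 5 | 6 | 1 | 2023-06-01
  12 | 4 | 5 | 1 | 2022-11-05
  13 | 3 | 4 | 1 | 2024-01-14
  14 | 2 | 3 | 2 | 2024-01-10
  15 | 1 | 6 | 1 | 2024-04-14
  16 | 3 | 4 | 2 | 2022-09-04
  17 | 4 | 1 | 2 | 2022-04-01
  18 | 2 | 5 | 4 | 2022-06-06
SELECT DISTINCT city FROM customers ORDER BY city

Execution result:
city
Austin
Dallas
Los Angeles
San Diego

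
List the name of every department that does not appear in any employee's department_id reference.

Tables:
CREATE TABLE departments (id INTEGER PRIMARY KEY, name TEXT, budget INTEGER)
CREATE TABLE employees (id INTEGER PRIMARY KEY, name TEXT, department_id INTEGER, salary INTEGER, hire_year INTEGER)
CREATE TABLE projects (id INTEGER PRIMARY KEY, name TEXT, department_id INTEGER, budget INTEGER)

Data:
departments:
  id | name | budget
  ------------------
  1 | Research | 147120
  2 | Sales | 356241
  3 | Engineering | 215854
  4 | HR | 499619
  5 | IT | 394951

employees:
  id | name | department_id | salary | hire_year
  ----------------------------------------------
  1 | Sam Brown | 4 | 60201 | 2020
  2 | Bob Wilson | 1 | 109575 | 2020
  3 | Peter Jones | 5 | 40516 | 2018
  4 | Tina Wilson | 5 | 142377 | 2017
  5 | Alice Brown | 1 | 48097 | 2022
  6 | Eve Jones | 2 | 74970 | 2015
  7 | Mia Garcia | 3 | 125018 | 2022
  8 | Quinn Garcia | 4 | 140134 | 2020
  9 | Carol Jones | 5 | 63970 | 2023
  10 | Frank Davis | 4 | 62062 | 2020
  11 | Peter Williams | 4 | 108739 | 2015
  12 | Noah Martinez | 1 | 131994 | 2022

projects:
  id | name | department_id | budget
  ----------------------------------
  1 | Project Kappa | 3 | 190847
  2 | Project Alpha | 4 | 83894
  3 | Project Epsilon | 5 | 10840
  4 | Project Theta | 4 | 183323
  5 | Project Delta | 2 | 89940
SELECT p.name FROM departments p LEFT JOIN employees c ON c.department_id = p.id WHERE c.id IS NULL

Execution result:
(no rows)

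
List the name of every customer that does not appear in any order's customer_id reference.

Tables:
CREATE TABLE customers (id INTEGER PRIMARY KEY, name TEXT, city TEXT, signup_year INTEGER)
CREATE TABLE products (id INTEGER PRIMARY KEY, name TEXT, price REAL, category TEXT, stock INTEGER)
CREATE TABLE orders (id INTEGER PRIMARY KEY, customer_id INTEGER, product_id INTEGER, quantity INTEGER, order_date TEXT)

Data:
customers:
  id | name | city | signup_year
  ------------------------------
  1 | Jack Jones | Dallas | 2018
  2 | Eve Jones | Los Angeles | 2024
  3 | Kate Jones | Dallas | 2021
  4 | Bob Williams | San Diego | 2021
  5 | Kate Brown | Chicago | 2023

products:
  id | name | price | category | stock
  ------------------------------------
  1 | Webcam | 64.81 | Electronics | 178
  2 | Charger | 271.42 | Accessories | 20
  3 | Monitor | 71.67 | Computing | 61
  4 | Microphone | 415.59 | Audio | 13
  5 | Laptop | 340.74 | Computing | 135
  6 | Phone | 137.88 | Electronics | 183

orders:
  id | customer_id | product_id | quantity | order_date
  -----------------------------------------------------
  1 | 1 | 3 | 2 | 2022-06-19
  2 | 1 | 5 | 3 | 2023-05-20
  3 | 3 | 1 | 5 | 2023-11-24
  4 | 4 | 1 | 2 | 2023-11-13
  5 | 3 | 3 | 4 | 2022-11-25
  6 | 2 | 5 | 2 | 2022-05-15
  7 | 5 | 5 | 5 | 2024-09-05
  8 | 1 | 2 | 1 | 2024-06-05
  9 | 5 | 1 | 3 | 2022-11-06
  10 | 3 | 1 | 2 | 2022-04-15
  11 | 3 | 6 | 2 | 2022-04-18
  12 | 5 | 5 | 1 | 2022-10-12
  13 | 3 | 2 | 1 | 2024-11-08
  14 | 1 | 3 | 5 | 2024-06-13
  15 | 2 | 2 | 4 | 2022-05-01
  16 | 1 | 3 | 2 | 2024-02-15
SELECT p.name FROM customers p LEFT JOIN orders c ON c.customer_id = p.id WHERE c.id IS NULL

Execution result:
(no rows)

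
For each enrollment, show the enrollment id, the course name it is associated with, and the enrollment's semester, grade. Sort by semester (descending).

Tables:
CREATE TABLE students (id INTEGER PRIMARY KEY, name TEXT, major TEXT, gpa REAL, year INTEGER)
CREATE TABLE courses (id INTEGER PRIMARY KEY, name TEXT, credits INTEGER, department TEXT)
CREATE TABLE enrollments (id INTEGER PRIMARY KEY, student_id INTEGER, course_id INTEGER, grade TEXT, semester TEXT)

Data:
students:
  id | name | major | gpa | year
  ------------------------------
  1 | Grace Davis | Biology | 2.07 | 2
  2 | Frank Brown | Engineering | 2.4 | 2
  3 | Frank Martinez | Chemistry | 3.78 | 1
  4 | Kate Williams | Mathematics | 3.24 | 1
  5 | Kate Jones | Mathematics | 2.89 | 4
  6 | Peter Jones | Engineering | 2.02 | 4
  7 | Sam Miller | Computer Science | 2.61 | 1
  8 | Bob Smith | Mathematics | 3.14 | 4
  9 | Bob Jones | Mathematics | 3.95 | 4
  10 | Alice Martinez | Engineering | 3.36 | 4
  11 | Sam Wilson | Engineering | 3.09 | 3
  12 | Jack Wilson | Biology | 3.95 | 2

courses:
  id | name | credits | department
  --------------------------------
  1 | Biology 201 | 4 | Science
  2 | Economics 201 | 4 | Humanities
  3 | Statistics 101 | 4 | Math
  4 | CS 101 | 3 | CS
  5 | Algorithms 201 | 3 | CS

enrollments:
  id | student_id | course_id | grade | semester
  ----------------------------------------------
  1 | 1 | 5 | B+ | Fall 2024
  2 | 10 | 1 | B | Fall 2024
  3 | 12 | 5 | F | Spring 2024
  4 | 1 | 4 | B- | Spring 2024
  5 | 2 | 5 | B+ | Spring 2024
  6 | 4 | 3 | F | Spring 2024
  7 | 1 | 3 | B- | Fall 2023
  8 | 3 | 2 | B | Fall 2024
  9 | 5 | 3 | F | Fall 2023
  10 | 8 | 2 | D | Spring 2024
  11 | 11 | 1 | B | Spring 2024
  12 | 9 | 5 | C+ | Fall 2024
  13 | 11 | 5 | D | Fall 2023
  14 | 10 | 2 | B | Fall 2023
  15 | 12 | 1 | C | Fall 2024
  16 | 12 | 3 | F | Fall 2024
SELECT c.id, p.name AS course, c.semester, c.grade FROM enrollments c JOIN courses p ON c.course_id = p.id ORDER BY c.semester DESC

Execution result:
id | course | semester | grade
3 | Algorithms 201 | Spring 2024 | F
4 | CS 101 | Spring 2024 | B-
5 | Algorithms 201 | Spring 2024 | B+
6 | Statistics 101 | Spring 2024 | F
10 | Economics 201 | Spring 2024 | D
11 | Biology 201 | Spring 2024 | B
1 | Algorithms 201 | Fall 2024 | B+
2 | Biology 201 | Fall 2024 | B
8 | Economics 201 | Fall 2024 | B
12 | Algorithms 201 | Fall 2024 | C+
15 | Biology 201 | Fall 2024 | C
16 | Statistics 101 | Fall 2024 | F
7 | Statistics 101 | Fall 2023 | B-
9 | Statistics 101 | Fall 2023 | F
13 | Algorithms 201 | Fall 2023 | D
14 | Economics 201 | Fall 2023 | B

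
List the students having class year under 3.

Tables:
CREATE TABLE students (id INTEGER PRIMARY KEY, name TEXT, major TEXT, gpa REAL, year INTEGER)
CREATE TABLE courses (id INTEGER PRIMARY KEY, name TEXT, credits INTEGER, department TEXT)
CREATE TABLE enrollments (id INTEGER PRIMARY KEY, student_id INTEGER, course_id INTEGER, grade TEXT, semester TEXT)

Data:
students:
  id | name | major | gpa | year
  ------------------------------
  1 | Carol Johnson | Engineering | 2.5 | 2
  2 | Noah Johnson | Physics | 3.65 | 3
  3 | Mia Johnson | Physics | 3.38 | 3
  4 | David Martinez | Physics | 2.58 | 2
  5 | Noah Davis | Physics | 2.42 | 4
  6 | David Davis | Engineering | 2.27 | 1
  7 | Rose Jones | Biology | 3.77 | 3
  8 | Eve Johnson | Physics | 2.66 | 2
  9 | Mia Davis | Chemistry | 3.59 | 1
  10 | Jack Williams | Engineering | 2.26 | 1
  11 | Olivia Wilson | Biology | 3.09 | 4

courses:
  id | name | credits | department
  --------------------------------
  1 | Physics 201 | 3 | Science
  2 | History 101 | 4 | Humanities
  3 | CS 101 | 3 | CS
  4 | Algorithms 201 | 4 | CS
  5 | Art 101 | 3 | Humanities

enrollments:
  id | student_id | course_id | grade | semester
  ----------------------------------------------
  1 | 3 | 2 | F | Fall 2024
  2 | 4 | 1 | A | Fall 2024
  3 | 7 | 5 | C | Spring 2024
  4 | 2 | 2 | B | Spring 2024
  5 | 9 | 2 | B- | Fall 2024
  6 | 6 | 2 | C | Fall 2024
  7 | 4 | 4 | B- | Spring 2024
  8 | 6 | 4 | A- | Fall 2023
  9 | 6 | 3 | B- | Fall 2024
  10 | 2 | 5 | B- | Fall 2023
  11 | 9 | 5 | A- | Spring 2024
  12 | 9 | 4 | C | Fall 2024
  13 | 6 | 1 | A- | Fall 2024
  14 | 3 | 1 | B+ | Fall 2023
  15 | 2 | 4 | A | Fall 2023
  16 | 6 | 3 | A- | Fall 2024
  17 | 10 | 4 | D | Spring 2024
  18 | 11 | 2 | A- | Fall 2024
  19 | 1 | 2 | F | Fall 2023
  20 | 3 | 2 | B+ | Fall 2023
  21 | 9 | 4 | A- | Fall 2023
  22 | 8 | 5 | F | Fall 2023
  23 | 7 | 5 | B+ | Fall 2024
SELECT name, year FROM students WHERE year < 3

Execution result:
name | year
Carol Johnson | 2
David Martinez | 2
David Davis | 1
Eve Johnson | 2
Mia Davis | 1
Jack Williams | 1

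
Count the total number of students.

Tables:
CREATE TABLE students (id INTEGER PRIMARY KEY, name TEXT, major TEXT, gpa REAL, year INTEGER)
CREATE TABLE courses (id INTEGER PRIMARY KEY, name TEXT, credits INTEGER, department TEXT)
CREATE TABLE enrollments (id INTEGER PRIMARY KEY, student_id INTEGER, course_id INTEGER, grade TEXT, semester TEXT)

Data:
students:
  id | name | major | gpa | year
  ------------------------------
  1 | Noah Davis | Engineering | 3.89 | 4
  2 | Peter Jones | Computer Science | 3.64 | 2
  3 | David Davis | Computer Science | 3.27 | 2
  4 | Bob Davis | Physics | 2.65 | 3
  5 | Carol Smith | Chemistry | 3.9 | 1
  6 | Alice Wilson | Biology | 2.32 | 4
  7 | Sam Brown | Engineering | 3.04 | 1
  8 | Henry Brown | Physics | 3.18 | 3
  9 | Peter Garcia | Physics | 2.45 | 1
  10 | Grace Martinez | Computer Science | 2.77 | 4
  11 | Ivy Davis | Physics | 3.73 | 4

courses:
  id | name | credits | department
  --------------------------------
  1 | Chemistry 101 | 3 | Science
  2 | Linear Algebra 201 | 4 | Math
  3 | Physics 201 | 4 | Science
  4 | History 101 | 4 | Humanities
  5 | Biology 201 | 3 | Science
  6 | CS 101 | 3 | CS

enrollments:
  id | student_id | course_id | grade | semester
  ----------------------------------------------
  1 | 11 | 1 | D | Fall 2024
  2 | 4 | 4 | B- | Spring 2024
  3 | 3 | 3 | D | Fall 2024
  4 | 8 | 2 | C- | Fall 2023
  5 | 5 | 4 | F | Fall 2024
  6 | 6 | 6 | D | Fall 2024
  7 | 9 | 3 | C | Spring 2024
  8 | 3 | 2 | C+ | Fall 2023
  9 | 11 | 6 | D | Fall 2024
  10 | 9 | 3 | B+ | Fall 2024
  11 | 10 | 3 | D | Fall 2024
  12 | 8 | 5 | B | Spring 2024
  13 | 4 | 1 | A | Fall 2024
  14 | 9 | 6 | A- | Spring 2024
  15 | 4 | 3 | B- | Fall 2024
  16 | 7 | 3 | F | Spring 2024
SELECT COUNT(*) FROM students

Execution result:
11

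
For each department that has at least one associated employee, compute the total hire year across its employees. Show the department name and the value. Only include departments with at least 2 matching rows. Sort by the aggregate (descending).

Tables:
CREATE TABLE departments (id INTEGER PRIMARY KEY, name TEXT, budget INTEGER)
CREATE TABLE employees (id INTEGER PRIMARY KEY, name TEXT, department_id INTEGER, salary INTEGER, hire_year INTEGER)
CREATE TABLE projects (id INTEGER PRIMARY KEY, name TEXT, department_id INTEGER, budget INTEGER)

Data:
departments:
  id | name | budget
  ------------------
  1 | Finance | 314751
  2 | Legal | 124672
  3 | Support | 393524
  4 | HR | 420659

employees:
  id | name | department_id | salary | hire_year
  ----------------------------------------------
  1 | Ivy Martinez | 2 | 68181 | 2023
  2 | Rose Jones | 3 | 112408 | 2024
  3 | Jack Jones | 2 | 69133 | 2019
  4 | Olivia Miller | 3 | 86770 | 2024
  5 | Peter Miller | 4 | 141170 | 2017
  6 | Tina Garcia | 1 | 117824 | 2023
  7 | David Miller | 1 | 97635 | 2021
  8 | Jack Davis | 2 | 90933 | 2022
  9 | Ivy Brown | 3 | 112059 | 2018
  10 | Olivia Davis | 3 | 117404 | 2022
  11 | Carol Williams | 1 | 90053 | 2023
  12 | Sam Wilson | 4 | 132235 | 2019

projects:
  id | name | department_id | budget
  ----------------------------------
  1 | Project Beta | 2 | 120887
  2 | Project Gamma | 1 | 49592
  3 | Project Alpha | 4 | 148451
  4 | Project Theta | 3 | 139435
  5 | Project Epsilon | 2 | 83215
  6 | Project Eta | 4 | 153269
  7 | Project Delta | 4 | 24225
SELECT p.name, SUM(c.hire_year) AS sum_hire_year FROM employees c JOIN departments p ON c.department_id = p.id GROUP BY p.id, p.name HAVING COUNT(*) >= 2 ORDER BY sum_hire_year DESC

Execution result:
name | sum_hire_year
Support | 8088
Finance | 6067
Legal | 6064
HR | 4036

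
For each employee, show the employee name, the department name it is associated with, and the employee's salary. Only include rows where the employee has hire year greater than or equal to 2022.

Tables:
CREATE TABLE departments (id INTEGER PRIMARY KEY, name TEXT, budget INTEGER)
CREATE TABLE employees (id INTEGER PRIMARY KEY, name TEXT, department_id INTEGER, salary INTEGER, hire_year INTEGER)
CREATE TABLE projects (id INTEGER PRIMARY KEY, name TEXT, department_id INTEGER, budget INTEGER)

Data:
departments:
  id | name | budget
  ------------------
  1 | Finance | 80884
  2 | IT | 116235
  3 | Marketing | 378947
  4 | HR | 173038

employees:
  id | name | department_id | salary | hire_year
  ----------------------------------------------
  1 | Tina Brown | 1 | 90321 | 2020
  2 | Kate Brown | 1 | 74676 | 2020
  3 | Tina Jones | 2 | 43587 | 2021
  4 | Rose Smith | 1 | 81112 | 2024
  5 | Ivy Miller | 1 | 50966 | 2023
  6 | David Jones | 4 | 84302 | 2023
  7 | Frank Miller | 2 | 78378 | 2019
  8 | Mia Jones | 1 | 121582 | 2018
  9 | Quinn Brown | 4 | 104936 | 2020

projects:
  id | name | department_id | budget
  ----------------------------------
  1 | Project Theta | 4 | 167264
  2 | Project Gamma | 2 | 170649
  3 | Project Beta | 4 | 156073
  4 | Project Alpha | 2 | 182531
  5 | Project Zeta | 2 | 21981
SELECT c.name, p.name AS department, c.salary FROM employees c JOIN departments p ON c.department_id = p.id WHERE c.hire_year >= 2022

Execution result:
name | department | salary
Rose Smith | Finance | 81112
Ivy Miller | Finance | 50966
David Jones | HR | 84302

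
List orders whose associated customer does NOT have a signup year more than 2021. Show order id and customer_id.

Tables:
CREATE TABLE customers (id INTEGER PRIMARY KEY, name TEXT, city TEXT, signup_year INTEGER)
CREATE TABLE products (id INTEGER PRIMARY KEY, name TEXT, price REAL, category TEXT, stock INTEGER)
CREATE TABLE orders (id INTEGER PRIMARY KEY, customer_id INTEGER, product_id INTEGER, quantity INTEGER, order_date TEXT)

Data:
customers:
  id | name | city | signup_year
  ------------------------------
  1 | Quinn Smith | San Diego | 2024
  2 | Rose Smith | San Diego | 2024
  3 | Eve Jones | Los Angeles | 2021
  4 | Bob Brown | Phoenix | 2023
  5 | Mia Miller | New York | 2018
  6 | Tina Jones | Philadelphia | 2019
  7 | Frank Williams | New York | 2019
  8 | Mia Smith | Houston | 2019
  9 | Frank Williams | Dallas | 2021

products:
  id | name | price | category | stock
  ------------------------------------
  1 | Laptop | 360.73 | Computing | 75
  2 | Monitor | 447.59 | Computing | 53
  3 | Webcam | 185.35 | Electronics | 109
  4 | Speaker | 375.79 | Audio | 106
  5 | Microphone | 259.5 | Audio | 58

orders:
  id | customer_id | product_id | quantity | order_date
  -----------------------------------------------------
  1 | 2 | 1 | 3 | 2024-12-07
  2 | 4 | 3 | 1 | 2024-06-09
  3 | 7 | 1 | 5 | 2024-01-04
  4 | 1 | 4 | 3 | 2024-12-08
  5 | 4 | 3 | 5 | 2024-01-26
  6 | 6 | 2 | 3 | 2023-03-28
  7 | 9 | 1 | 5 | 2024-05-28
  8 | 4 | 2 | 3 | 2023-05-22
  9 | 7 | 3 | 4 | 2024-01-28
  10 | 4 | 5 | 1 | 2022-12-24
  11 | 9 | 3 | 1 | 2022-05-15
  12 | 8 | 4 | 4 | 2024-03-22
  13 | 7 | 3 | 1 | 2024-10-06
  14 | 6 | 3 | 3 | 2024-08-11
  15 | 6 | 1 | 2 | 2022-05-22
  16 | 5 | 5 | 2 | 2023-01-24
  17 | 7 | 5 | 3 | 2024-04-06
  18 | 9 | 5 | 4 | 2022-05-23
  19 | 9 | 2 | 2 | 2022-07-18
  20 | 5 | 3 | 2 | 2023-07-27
SELECT id, customer_id FROM orders WHERE customer_id NOT IN (SELECT id FROM customers WHERE signup_year > 2021)

Execution result:
id | customer_id
3 | 7
6 | 6
7 | 9
9 | 7
11 | 9
12 | 8
13 | 7
14 | 6
15 | 6
16 | 5
17 | 7
18 | 9
19 | 9
20 | 5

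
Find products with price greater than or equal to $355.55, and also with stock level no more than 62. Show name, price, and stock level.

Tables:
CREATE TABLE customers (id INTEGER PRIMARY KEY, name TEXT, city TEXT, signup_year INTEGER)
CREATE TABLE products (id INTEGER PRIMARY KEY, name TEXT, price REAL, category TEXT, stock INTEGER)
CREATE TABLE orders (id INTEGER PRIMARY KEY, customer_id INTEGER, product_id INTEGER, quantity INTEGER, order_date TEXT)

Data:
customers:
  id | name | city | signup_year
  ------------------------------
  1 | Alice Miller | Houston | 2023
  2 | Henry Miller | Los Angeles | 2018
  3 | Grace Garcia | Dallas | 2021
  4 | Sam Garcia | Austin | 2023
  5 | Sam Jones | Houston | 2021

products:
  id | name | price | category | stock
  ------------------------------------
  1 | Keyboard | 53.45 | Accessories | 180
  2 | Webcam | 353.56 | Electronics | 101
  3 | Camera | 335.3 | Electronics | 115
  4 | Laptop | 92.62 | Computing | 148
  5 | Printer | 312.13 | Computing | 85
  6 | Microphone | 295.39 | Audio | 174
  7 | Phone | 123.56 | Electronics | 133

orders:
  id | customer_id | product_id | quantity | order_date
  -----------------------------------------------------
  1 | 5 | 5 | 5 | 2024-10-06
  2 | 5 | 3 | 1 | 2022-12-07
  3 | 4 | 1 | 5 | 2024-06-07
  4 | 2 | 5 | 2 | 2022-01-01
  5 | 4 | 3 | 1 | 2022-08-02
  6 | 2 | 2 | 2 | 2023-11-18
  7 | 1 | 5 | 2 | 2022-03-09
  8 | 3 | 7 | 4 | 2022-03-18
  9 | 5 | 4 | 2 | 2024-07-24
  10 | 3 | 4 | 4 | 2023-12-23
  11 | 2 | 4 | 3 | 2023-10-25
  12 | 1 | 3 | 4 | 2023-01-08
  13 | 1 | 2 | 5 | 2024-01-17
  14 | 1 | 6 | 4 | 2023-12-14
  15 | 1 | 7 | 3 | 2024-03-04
SELECT name, price, stock FROM products WHERE price >= 355.55 AND stock <= 62

Execution result:
(no rows)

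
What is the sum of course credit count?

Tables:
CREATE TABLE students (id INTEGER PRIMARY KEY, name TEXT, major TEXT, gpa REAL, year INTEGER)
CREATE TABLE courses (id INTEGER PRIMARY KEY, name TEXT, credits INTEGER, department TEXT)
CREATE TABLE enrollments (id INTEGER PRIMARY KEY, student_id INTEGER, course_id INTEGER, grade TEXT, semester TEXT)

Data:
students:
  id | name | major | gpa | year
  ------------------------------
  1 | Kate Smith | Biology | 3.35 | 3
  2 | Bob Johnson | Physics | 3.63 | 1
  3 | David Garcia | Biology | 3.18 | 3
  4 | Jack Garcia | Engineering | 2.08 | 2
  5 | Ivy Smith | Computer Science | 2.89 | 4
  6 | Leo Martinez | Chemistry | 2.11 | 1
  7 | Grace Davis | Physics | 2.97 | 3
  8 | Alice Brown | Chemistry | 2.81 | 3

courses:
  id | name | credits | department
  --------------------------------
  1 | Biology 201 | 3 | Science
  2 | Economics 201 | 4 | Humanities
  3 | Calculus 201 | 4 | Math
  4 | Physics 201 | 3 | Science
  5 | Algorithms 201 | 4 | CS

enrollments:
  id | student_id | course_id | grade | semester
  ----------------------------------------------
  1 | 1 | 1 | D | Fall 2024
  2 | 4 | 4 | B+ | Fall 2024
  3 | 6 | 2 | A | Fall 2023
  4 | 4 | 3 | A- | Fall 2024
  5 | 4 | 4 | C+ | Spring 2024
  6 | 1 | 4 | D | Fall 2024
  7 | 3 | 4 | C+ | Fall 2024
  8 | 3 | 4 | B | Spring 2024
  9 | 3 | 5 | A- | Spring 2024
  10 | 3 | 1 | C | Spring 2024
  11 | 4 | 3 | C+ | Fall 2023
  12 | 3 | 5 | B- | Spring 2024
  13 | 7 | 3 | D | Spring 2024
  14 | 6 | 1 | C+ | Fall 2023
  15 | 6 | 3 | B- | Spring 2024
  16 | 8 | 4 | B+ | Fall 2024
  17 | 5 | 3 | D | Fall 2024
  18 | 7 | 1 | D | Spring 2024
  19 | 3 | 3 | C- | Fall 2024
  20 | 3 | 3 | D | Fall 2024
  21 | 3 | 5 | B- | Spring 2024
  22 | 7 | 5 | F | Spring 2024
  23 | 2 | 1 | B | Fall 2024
SELECT SUM(credits) FROM courses

Execution result:
18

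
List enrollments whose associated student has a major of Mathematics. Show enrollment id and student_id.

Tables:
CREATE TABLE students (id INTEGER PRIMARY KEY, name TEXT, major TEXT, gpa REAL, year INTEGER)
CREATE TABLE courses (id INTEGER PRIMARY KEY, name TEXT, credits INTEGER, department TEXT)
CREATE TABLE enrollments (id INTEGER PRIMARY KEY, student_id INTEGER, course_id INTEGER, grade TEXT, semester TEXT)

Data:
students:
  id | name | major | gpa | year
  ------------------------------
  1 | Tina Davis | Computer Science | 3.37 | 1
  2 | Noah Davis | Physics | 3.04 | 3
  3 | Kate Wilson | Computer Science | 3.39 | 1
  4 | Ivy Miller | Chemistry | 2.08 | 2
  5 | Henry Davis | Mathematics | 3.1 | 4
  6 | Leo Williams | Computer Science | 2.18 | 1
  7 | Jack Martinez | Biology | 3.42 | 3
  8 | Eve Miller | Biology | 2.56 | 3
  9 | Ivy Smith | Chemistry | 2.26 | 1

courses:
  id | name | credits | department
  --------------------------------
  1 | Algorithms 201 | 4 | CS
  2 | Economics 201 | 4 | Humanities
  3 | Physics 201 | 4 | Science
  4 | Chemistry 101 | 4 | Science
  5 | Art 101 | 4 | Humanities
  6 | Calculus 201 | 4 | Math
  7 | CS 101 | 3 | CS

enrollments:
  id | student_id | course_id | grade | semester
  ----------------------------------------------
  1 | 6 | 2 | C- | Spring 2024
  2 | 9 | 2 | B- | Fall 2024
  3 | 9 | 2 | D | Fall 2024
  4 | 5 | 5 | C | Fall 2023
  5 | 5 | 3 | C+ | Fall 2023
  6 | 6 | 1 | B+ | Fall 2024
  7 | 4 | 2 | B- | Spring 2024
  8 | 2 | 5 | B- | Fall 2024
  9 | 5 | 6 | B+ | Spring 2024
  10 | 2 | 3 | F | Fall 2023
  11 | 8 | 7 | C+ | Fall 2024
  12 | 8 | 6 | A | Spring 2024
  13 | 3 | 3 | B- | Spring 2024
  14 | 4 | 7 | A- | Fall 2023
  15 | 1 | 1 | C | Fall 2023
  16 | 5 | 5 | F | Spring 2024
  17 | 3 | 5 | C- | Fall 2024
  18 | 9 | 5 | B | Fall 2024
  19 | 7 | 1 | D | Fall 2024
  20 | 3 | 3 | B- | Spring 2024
SELECT id, student_id FROM enrollments WHERE student_id IN (SELECT id FROM students WHERE major = 'Mathematics')

Execution result:
id | student_id
4 | 5
5 | 5
9 | 5
16 | 5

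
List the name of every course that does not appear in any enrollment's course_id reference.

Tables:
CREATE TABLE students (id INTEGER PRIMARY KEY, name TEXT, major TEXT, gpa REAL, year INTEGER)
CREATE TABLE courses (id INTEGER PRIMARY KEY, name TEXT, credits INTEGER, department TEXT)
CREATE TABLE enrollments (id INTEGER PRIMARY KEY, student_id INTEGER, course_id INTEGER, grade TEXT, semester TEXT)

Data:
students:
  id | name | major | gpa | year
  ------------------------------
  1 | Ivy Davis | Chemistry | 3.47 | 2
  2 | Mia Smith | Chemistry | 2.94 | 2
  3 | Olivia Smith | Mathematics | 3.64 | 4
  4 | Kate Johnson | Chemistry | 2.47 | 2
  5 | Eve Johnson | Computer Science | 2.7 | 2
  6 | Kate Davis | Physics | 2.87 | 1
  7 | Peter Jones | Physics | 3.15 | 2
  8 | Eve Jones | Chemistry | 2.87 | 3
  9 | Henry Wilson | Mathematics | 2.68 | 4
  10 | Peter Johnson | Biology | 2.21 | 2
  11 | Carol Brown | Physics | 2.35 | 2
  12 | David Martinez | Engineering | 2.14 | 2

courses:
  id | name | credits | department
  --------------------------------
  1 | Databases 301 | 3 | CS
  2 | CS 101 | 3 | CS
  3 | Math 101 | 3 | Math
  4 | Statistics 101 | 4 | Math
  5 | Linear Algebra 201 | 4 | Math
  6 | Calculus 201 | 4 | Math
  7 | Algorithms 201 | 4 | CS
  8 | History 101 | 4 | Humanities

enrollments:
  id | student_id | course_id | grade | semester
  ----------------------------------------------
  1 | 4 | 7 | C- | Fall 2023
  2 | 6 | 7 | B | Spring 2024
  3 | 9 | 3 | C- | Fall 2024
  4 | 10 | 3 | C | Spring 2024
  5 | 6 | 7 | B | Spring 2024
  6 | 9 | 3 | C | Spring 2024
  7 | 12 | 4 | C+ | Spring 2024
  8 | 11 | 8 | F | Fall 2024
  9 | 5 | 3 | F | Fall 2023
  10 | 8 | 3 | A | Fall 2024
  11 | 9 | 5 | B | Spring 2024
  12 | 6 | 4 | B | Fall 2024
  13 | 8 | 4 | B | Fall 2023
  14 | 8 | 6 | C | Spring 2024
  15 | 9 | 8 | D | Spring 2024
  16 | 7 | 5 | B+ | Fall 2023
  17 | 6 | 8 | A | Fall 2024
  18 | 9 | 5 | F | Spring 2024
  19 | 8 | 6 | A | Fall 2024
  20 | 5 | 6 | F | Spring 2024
SELECT p.name FROM courses p LEFT JOIN enrollments c ON c.course_id = p.id WHERE c.id IS NULL

Execution result:
name
Databases 301
CS 101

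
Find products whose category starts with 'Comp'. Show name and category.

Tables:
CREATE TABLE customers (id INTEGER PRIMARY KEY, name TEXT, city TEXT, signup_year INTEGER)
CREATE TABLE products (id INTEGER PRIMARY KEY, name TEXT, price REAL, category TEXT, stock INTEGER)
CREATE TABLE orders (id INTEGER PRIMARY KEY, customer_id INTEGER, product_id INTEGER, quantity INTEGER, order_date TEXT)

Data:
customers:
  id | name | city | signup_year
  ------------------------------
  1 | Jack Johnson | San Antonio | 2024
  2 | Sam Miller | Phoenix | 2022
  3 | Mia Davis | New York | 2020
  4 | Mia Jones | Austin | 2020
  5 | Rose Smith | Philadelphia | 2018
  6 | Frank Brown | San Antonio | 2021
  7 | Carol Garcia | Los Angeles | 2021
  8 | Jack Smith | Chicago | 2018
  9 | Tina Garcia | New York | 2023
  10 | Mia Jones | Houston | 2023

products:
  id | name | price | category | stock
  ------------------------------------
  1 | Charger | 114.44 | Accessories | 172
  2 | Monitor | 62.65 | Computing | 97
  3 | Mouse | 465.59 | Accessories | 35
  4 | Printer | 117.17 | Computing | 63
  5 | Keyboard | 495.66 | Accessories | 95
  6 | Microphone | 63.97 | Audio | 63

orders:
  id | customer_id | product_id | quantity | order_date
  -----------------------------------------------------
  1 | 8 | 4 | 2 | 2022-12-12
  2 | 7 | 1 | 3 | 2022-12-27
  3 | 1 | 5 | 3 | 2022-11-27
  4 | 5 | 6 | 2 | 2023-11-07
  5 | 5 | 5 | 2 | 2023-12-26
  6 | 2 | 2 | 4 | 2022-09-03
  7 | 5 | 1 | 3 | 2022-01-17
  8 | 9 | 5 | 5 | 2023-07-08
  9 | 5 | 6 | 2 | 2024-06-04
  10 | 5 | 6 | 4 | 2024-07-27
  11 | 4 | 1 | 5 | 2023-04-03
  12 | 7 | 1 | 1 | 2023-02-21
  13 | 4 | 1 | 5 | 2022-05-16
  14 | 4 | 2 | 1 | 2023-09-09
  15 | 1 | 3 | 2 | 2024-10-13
SELECT name, category FROM products WHERE category LIKE 'Comp%'

Execution result:
name | category
Monitor | Computing
Printer | Computing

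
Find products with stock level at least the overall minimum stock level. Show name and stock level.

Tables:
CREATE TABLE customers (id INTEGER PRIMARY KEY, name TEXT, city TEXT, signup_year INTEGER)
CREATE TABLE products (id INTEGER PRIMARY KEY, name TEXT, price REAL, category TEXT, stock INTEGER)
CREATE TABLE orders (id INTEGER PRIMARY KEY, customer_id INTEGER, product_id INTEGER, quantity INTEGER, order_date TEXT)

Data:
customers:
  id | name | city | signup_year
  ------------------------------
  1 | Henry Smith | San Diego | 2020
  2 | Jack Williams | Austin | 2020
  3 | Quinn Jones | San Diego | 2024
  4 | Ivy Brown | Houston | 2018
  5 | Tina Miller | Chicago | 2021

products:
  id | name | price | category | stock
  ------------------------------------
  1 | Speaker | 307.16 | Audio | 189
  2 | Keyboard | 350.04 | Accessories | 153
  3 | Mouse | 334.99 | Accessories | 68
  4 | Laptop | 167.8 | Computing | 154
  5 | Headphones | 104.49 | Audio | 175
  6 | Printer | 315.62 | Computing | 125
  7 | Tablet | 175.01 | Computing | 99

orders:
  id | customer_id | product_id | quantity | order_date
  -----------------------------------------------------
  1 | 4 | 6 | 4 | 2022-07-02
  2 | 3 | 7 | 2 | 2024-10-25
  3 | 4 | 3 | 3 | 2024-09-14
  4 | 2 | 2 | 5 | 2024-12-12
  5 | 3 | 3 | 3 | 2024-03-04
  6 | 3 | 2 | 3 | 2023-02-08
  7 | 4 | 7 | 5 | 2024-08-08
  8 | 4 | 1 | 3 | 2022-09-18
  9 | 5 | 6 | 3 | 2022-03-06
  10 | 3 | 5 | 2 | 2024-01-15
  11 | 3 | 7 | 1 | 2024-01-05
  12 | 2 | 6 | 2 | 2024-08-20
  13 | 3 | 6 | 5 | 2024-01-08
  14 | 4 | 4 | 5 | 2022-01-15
SELECT name, stock FROM products WHERE stock >= (SELECT MIN(stock) FROM products)

Execution result:
name | stock
Speaker | 189
Keyboard | 153
Mouse | 68
Laptop | 154
Headphones | 175
Printer | 125
Tablet | 99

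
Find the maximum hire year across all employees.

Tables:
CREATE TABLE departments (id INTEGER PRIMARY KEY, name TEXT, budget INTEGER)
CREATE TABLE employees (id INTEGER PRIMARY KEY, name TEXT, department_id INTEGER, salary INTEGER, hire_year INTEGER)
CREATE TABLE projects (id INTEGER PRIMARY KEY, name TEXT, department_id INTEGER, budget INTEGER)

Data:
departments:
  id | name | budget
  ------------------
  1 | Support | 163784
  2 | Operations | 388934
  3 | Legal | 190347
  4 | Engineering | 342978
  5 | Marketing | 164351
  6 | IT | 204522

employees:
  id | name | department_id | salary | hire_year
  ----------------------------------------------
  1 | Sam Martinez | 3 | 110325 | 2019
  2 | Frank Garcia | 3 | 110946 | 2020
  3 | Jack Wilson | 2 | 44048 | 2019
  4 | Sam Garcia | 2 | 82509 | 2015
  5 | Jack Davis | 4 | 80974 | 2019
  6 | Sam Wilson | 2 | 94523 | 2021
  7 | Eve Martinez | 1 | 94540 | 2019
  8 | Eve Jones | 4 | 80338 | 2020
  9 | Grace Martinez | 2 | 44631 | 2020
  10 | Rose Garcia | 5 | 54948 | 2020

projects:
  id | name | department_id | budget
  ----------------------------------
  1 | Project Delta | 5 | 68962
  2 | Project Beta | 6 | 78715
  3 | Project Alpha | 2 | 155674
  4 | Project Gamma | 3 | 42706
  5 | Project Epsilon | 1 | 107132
SELECT MAX(hire_year) FROM employees

Execution result:
2021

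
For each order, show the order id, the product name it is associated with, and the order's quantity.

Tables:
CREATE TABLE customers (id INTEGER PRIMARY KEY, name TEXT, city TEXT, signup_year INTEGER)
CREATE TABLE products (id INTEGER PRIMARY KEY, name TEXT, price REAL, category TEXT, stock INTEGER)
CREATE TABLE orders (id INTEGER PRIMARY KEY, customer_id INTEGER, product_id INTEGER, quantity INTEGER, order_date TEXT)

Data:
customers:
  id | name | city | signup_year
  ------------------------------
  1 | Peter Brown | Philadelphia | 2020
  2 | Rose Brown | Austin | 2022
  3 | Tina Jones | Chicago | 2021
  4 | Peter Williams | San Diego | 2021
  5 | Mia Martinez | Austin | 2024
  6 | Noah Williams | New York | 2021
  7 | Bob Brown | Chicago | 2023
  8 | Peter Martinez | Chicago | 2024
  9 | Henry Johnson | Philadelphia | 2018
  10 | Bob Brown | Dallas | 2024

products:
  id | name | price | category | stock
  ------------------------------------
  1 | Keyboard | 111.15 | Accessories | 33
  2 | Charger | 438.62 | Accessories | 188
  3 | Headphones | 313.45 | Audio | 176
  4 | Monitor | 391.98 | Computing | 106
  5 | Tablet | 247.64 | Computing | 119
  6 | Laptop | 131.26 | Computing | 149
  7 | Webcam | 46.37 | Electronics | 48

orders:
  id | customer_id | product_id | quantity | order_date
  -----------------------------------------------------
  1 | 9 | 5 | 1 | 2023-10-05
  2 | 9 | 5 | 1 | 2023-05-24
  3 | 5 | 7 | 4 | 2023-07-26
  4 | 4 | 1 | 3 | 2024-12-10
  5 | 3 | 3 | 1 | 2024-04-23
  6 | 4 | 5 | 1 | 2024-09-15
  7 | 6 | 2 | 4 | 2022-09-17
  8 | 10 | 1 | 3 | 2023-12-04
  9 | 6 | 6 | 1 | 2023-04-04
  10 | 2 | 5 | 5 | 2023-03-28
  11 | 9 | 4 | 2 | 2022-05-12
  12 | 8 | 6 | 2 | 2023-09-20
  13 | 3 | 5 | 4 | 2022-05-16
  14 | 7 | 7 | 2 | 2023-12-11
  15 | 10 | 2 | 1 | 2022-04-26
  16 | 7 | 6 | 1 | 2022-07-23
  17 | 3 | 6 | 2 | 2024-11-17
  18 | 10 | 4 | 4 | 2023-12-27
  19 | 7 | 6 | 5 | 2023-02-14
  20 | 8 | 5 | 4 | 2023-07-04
SELECT c.id, p.name AS product, c.quantity FROM orders c JOIN products p ON c.product_id = p.id

Execution result:
id | product | quantity
1 | Tablet | 1
2 | Tablet | 1
3 | Webcam | 4
4 | Keyboard | 3
5 | Headphones | 1
6 | Tablet | 1
7 | Charger | 4
8 | Keyboard | 3
9 | Laptop | 1
10 | Tablet | 5
11 | Monitor | 2
12 | Laptop | 2
13 | Tablet | 4
14 | Webcam | 2
15 | Charger | 1
16 | Laptop | 1
17 | Laptop | 2
18 | Monitor | 4
19 | Laptop | 5
20 | Tablet | 4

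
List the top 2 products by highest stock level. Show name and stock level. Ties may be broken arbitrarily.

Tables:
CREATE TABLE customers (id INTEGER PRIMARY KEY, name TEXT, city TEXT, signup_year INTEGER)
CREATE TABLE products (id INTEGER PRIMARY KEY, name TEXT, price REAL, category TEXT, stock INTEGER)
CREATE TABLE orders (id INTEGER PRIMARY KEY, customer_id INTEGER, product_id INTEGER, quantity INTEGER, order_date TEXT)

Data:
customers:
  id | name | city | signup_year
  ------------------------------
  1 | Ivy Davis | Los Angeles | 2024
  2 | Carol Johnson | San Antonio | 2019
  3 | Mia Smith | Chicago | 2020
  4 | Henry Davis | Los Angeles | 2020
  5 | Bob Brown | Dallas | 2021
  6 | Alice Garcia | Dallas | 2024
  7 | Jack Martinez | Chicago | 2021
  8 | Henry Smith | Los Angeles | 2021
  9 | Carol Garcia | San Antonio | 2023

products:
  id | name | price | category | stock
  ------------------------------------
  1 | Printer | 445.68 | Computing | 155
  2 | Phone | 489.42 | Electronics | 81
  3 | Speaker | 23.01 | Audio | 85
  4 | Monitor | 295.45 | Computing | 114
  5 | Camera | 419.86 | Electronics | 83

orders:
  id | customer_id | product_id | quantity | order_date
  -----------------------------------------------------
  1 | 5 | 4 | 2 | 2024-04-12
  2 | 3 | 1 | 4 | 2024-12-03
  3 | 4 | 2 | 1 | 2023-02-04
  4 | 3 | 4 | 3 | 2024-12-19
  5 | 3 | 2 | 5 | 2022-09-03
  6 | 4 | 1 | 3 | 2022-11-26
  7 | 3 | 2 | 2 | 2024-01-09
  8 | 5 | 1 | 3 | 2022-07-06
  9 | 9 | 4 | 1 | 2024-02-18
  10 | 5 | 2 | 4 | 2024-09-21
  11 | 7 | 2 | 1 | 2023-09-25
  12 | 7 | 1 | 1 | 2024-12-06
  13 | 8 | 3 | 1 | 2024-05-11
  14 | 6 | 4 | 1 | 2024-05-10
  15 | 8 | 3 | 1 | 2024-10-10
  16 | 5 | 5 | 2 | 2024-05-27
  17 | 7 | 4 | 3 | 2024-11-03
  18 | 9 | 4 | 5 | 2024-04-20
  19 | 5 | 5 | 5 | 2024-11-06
SELECT name, stock FROM products ORDER BY stock DESC LIMIT 2

Execution result:
name | stock
Printer | 155
Monitor | 114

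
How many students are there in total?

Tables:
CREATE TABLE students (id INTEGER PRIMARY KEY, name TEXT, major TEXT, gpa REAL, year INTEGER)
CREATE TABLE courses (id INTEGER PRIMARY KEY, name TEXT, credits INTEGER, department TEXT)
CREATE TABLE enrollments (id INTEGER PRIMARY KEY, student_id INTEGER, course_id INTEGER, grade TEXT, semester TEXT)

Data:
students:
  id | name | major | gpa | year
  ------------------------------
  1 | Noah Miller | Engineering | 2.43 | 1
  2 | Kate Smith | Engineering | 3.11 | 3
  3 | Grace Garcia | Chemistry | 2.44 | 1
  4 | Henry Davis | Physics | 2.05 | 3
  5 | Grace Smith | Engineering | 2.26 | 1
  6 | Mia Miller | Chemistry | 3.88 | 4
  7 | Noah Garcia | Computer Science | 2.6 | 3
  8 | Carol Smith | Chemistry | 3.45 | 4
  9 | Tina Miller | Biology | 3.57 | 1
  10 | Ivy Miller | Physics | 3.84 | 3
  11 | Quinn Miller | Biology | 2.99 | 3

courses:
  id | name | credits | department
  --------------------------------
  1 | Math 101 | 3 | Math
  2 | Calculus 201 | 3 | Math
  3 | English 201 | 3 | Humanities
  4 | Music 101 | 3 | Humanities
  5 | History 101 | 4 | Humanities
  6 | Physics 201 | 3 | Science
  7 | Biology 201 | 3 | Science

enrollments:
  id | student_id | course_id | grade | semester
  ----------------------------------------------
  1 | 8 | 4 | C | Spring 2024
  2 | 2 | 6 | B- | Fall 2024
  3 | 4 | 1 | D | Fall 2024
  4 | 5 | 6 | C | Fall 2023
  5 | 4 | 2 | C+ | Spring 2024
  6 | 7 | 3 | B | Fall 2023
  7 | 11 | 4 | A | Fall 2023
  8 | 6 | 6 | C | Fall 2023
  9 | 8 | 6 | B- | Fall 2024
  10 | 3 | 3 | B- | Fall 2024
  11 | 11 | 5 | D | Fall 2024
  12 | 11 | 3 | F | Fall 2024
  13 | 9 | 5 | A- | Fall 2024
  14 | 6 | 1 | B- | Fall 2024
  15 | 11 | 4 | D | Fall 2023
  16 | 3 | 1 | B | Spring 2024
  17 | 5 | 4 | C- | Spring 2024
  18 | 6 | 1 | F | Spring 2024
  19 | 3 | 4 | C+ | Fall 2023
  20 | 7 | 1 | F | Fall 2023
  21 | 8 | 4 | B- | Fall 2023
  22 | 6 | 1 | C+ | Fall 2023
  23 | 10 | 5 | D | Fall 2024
SELECT COUNT(*) FROM students

Execution result:
11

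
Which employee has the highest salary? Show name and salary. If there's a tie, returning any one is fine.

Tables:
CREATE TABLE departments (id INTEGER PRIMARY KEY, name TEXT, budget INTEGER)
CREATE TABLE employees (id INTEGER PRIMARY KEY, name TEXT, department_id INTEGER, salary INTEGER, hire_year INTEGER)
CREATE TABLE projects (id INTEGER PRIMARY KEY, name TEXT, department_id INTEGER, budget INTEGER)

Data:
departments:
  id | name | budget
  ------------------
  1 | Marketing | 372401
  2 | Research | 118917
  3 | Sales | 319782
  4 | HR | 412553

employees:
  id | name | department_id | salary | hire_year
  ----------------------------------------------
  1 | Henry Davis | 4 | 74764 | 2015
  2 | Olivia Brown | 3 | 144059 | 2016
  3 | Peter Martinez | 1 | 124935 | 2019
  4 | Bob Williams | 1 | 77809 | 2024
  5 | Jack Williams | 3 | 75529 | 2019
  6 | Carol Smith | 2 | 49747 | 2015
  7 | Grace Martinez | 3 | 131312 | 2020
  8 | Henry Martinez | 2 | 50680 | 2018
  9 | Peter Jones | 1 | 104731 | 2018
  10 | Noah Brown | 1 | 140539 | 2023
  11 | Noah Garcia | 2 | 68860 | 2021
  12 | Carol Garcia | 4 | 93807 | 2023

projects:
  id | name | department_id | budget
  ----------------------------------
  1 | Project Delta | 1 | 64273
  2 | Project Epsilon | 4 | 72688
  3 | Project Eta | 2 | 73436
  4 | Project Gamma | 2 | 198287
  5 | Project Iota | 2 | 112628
SELECT name, salary FROM employees ORDER BY salary DESC LIMIT 1

Execution result:
name | salary
Olivia Brown | 144059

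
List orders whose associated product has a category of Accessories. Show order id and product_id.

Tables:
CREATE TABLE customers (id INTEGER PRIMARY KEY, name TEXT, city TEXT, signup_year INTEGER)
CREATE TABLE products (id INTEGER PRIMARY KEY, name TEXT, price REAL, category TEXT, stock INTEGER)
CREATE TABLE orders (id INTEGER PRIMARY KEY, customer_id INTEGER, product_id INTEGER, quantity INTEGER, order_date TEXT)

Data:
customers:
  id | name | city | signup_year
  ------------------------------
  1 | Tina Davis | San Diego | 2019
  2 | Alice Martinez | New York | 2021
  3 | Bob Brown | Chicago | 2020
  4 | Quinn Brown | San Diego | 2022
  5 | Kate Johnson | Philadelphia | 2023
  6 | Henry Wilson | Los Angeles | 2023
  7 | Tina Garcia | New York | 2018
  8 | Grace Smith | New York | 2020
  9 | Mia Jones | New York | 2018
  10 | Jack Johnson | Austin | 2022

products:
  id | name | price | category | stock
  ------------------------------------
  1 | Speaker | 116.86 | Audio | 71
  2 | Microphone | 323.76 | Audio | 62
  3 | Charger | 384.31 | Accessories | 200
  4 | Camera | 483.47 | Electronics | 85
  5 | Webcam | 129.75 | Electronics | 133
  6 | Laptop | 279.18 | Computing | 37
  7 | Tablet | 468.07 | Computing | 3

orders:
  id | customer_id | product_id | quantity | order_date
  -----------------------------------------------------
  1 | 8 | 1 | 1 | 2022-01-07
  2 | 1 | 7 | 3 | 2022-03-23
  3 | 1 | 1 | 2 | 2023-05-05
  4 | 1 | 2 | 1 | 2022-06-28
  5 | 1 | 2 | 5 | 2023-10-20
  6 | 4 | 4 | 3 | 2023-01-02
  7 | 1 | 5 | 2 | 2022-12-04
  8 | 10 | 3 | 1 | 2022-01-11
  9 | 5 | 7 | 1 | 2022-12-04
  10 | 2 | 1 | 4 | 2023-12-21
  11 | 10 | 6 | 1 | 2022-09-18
SELECT id, product_id FROM orders WHERE product_id IN (SELECT id FROM products WHERE category = 'Accessories')

Execution result:
id | product_id
8 | 3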